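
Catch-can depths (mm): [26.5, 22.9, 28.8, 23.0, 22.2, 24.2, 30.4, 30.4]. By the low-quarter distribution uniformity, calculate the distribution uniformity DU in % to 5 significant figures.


Approach: apply the low-quarter distribution uniformity, DU = (mean of lowest quarter of readings / overall mean)*100.
sorted lowest 2 of 8: [22.2, 22.9] -> mean = 22.55000 mm
overall mean = 26.05000 mm
DU = (22.55000/26.05000)*100 = 86.564 %
Therefore the distribution uniformity DU = 86.564 %.


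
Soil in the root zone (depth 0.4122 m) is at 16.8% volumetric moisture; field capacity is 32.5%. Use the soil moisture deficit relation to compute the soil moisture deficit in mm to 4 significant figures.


Approach: apply the soil moisture deficit relation, SMD = (FC - theta)/100 * depth * 1000.
SMD = (32.5 - 16.8)/100 * 0.4122 * 1000 = 64.72 mm
Therefore the soil moisture deficit = 64.72 mm.


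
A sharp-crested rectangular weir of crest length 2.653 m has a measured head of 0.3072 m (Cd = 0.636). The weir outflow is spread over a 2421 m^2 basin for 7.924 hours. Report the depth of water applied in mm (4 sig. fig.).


Approach: apply the rectangular weir equation with a volume-to-depth conversion, Q = (2/3)*Cd*L*sqrt(2g)*H^1.5; d = Q*t/A * 1000.
Step 1 — weir discharge:
  Q = (2/3)*0.636*2.653*sqrt(2*9.81)*0.3072^1.5 = 0.848368 m^3/s
Step 2 — volume: V = 0.848368 * 7.924*3600 = 24200.9 m^3
Step 3 — depth: d = V/A * 1000 = 24200.9/2421 * 1000 = 9996 mm
Therefore the depth of water applied = 9996 mm.


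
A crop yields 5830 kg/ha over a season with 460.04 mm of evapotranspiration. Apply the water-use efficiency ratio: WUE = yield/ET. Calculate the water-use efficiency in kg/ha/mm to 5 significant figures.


WUE = 5830 / 460.04 = 12.673 kg/ha/mm
Therefore the water-use efficiency = 12.673 kg/ha/mm.


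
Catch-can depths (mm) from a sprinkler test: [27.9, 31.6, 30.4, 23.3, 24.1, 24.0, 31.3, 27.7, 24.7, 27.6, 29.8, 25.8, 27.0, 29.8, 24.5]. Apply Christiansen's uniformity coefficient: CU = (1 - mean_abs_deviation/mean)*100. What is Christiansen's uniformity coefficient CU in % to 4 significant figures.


mean = 27.3000 mm
mean |d_i - mean| = 2.36000 mm
CU = (1 - 2.36000/27.3000)*100 = 91.36 %
Therefore Christiansen's uniformity coefficient CU = 91.36 %.


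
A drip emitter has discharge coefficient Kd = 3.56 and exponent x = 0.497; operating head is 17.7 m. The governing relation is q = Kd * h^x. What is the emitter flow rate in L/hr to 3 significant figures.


q = 3.56 * 17.7^0.497 = 14.8 L/hr
Therefore the emitter flow rate = 14.8 L/hr.


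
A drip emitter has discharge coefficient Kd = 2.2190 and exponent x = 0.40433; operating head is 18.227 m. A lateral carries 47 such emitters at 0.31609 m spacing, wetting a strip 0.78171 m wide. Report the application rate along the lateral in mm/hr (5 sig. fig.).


Approach: apply the emitter equation with a lateral mass balance, q = Kd*h^x; Q = n*q; rate = Q/(n*spacing*width).
Step 1 — single emitter flow (q = Kd*h^x):
  q = 2.2190 * 18.227^0.40433 = 7.176328 L/hr
Step 2 — total lateral flow: Q = 47 * 7.176328 = 337.2874 L/hr
Step 3 — wetted area: A = 47 * 0.31609 * 0.78171 = 11.61326 m^2
Step 4 — application rate: Q/A = 337.2874/11.61326 = 29.043 mm/hr
Therefore the application rate along the lateral = 29.043 mm/hr.


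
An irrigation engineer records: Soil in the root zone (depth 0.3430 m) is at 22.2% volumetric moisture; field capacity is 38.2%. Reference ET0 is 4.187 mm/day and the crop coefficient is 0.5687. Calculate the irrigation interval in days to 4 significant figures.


Approach: apply soil-water budget scheduling, SMD = (FC-theta)/100*depth*1000; ETc = ET0*Kc; interval = SMD/ETc.
Step 1 — soil moisture deficit:
  SMD = (38.2 - 22.2)/100 * 0.3430 * 1000 = 54.8800 mm
Step 2 — daily crop ET (ETc = ET0*Kc):
  ETc = 4.187 * 0.5687 = 2.38115 mm/day
Step 3 — irrigation interval (SMD/ETc):
  interval = 54.8800 / 2.38115 = 23.05 days
Therefore the irrigation interval = 23.05 days.


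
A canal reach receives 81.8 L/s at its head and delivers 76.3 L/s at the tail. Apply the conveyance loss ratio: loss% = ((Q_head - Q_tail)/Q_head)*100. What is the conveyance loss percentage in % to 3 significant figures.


loss = ((81.8 - 76.3)/81.8)*100 = 6.72 %
Therefore the conveyance loss percentage = 6.72 %.


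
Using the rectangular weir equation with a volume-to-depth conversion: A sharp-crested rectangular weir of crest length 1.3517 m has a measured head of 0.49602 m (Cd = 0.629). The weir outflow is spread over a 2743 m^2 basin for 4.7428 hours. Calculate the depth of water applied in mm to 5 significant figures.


Approach: apply the rectangular weir equation with a volume-to-depth conversion, Q = (2/3)*Cd*L*sqrt(2g)*H^1.5; d = Q*t/A * 1000.
Step 1 — weir discharge:
  Q = (2/3)*0.629*1.3517*sqrt(2*9.81)*0.49602^1.5 = 0.8770775 m^3/s
Step 2 — volume: V = 0.8770775 * 4.7428*3600 = 14975.29 m^3
Step 3 — depth: d = V/A * 1000 = 14975.29/2743 * 1000 = 5459.5 mm
Therefore the depth of water applied = 5459.5 mm.


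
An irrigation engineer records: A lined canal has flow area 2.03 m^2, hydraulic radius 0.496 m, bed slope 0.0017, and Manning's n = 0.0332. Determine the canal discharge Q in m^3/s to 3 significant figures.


Approach: apply Manning's equation, Q = (1/n)*A*R^(2/3)*S^(1/2).
Q = (1/0.0332) * 2.03 * 0.496^(2/3) * 0.0017^(1/2) = 1.58 m^3/s
Therefore the canal discharge Q = 1.58 m^3/s.


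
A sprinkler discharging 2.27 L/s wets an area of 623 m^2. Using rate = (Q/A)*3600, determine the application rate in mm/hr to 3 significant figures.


rate = (2.27 / 623) * 3600 = 13.1 mm/hr
Therefore the application rate = 13.1 mm/hr.


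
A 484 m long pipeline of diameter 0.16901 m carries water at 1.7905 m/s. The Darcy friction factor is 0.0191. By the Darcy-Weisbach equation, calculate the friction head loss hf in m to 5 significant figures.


Approach: apply the Darcy-Weisbach equation, hf = f*(L/D)*(v^2/(2g)).
hf = 0.0191 * (484/0.16901) * (1.7905^2 / (2*9.81))
hf = 8.9375 m
Therefore the friction head loss hf = 8.9375 m.


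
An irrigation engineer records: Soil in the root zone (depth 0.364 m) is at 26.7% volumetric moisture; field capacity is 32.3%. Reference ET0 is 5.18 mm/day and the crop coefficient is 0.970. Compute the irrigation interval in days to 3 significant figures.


Approach: apply soil-water budget scheduling, SMD = (FC-theta)/100*depth*1000; ETc = ET0*Kc; interval = SMD/ETc.
Step 1 — soil moisture deficit:
  SMD = (32.3 - 26.7)/100 * 0.364 * 1000 = 20.384 mm
Step 2 — daily crop ET (ETc = ET0*Kc):
  ETc = 5.18 * 0.970 = 5.0246 mm/day
Step 3 — irrigation interval (SMD/ETc):
  interval = 20.384 / 5.0246 = 4.06 days
Therefore the irrigation interval = 4.06 days.


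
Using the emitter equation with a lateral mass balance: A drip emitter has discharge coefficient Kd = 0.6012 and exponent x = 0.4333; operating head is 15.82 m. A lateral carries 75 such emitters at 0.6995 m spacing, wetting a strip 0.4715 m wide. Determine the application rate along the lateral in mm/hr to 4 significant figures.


Approach: apply the emitter equation with a lateral mass balance, q = Kd*h^x; Q = n*q; rate = Q/(n*spacing*width).
Step 1 — single emitter flow (q = Kd*h^x):
  q = 0.6012 * 15.82^0.4333 = 1.98900 L/hr
Step 2 — total lateral flow: Q = 75 * 1.98900 = 149.175 L/hr
Step 3 — wetted area: A = 75 * 0.6995 * 0.4715 = 24.7361 m^2
Step 4 — application rate: Q/A = 149.175/24.7361 = 6.031 mm/hr
Therefore the application rate along the lateral = 6.031 mm/hr.


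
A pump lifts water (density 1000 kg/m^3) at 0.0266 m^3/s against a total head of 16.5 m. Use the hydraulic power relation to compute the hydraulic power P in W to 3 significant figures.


Approach: apply the hydraulic power relation, P = rho*g*Q*H.
P = 1000 * 9.81 * 0.0266 * 16.5 = 4310 W
Therefore the hydraulic power P = 4310 W.


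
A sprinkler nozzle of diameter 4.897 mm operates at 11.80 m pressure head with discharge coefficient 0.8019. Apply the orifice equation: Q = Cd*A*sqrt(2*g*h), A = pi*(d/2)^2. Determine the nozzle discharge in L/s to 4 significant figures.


A = pi*(4.897e-3/2)^2 = 1.88343e-05 m^2
Q = 0.8019 * 1.88343e-05 * sqrt(2*9.81*11.80) * 1000 = 0.2298 L/s
Therefore the nozzle discharge = 0.2298 L/s.


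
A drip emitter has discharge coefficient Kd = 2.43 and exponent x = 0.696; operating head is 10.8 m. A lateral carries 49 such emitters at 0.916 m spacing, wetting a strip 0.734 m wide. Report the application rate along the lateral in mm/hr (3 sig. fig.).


Approach: apply the emitter equation with a lateral mass balance, q = Kd*h^x; Q = n*q; rate = Q/(n*spacing*width).
Step 1 — single emitter flow (q = Kd*h^x):
  q = 2.43 * 10.8^0.696 = 12.731 L/hr
Step 2 — total lateral flow: Q = 49 * 12.731 = 623.83 L/hr
Step 3 — wetted area: A = 49 * 0.916 * 0.734 = 32.945 m^2
Step 4 — application rate: Q/A = 623.83/32.945 = 18.9 mm/hr
Therefore the application rate along the lateral = 18.9 mm/hr.


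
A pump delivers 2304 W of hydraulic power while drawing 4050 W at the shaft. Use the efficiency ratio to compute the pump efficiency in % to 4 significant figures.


Approach: apply the efficiency ratio, eta = (P_out/P_in)*100.
eta = (2304 / 4050) * 100 = 56.89 %
Therefore the pump efficiency = 56.89 %.


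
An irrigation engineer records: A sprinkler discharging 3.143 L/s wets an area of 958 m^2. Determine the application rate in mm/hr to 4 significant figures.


Approach: apply the application rate relation, rate = (Q/A)*3600.
rate = (3.143 / 958) * 3600 = 11.81 mm/hr
Therefore the application rate = 11.81 mm/hr.


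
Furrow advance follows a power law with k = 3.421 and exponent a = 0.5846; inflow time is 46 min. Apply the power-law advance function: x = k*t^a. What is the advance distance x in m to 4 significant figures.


x = 3.421 * 46^0.5846 = 32.08 m
Therefore the advance distance x = 32.08 m.


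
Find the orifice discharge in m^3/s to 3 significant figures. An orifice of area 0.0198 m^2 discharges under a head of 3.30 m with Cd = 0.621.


Approach: apply the orifice equation, Q = Cd*A*sqrt(2*g*h).
Q = 0.621 * 0.0198 * sqrt(2*9.81*3.30) = 0.0989 m^3/s
Therefore the orifice discharge = 0.0989 m^3/s.


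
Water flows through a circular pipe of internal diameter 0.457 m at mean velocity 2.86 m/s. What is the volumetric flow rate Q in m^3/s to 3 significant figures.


Approach: apply the continuity equation for pipe flow, Q = A * v with A = pi*(D/2)^2.
A = pi*(0.457/2)^2 = 0.16403 m^2
Q = 0.16403 * 2.86 = 0.469 m^3/s
Therefore the volumetric flow rate Q = 0.469 m^3/s.


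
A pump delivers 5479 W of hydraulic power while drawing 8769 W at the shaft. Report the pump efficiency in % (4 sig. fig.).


Approach: apply the efficiency ratio, eta = (P_out/P_in)*100.
eta = (5479 / 8769) * 100 = 62.48 %
Therefore the pump efficiency = 62.48 %.


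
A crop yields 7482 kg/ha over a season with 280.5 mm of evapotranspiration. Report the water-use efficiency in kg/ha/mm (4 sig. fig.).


Approach: apply the water-use efficiency ratio, WUE = yield/ET.
WUE = 7482 / 280.5 = 26.67 kg/ha/mm
Therefore the water-use efficiency = 26.67 kg/ha/mm.


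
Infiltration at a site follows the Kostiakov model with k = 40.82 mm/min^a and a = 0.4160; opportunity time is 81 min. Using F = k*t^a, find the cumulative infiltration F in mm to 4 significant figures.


F = 40.82 * 81^0.4160 = 254.0 mm
Therefore the cumulative infiltration F = 254.0 mm.


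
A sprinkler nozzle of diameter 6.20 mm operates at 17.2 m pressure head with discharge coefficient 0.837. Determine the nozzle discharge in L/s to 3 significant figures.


Approach: apply the orifice equation, Q = Cd*A*sqrt(2*g*h), A = pi*(d/2)^2.
A = pi*(6.20e-3/2)^2 = 3.0191e-05 m^2
Q = 0.837 * 3.0191e-05 * sqrt(2*9.81*17.2) * 1000 = 0.464 L/s
Therefore the nozzle discharge = 0.464 L/s.


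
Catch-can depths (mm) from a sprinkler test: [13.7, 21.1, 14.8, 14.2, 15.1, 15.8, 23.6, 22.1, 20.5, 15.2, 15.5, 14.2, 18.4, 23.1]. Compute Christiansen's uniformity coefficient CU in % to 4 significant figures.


Approach: apply Christiansen's uniformity coefficient, CU = (1 - mean_abs_deviation/mean)*100.
mean = 17.6643 mm
mean |d_i - mean| = 3.25918 mm
CU = (1 - 3.25918/17.6643)*100 = 81.55 %
Therefore Christiansen's uniformity coefficient CU = 81.55 %.


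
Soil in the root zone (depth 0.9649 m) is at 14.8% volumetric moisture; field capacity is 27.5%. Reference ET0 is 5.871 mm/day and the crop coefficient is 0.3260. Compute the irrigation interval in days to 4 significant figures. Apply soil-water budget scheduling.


Approach: apply soil-water budget scheduling, SMD = (FC-theta)/100*depth*1000; ETc = ET0*Kc; interval = SMD/ETc.
Step 1 — soil moisture deficit:
  SMD = (27.5 - 14.8)/100 * 0.9649 * 1000 = 122.542 mm
Step 2 — daily crop ET (ETc = ET0*Kc):
  ETc = 5.871 * 0.3260 = 1.91395 mm/day
Step 3 — irrigation interval (SMD/ETc):
  interval = 122.542 / 1.91395 = 64.03 days
Therefore the irrigation interval = 64.03 days.


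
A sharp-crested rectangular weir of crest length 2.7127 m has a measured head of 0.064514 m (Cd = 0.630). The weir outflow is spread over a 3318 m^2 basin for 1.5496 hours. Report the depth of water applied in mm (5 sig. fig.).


Approach: apply the rectangular weir equation with a volume-to-depth conversion, Q = (2/3)*Cd*L*sqrt(2g)*H^1.5; d = Q*t/A * 1000.
Step 1 — weir discharge:
  Q = (2/3)*0.630*2.7127*sqrt(2*9.81)*0.064514^1.5 = 0.08269543 m^3/s
Step 2 — volume: V = 0.08269543 * 1.5496*3600 = 461.3214 m^3
Step 3 — depth: d = V/A * 1000 = 461.3214/3318 * 1000 = 139.04 mm
Therefore the depth of water applied = 139.04 mm.


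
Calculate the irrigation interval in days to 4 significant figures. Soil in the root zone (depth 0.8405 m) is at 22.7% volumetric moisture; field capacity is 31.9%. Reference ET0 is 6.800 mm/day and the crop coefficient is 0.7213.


Approach: apply soil-water budget scheduling, SMD = (FC-theta)/100*depth*1000; ETc = ET0*Kc; interval = SMD/ETc.
Step 1 — soil moisture deficit:
  SMD = (31.9 - 22.7)/100 * 0.8405 * 1000 = 77.3260 mm
Step 2 — daily crop ET (ETc = ET0*Kc):
  ETc = 6.800 * 0.7213 = 4.90484 mm/day
Step 3 — irrigation interval (SMD/ETc):
  interval = 77.3260 / 4.90484 = 15.77 days
Therefore the irrigation interval = 15.77 days.


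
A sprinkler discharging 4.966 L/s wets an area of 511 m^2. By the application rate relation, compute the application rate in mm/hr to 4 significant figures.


Approach: apply the application rate relation, rate = (Q/A)*3600.
rate = (4.966 / 511) * 3600 = 34.99 mm/hr
Therefore the application rate = 34.99 mm/hr.


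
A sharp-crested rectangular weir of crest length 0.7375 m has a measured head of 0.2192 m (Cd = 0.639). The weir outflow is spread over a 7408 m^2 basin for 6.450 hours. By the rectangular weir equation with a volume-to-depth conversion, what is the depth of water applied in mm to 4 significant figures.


Approach: apply the rectangular weir equation with a volume-to-depth conversion, Q = (2/3)*Cd*L*sqrt(2g)*H^1.5; d = Q*t/A * 1000.
Step 1 — weir discharge:
  Q = (2/3)*0.639*0.7375*sqrt(2*9.81)*0.2192^1.5 = 0.142818 m^3/s
Step 2 — volume: V = 0.142818 * 6.450*3600 = 3316.23 m^3
Step 3 — depth: d = V/A * 1000 = 3316.23/7408 * 1000 = 447.7 mm
Therefore the depth of water applied = 447.7 mm.


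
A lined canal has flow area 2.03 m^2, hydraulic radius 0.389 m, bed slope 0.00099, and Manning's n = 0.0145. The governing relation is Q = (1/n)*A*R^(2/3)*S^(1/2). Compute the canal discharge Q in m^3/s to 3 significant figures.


Q = (1/0.0145) * 2.03 * 0.389^(2/3) * 0.00099^(1/2) = 2.35 m^3/s
Therefore the canal discharge Q = 2.35 m^3/s.


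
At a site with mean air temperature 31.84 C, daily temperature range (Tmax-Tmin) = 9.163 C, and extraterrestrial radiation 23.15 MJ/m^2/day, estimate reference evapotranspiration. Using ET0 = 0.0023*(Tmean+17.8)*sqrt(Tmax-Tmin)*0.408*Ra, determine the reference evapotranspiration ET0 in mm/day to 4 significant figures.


ET0 = 0.0023*(31.84+17.8)*sqrt(9.163)*0.408*23.15 = 3.264 mm/day
Therefore the reference evapotranspiration ET0 = 3.264 mm/day.


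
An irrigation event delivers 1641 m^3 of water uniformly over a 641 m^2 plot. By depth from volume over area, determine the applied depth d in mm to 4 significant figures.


Approach: apply depth from volume over area, d = (V/A)*1000.
d = (1641 / 641) * 1000 = 2560 mm
Therefore the applied depth d = 2560 mm.


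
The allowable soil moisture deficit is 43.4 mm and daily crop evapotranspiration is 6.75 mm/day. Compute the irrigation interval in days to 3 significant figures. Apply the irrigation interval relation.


Approach: apply the irrigation interval relation, interval = SMD / ETc.
interval = 43.4 / 6.75 = 6.43 days
Therefore the irrigation interval = 6.43 days.


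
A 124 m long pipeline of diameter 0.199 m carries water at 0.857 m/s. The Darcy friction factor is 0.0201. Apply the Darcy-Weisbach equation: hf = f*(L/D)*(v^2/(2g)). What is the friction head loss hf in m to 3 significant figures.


hf = 0.0201 * (124/0.199) * (0.857^2 / (2*9.81))
hf = 0.469 m
Therefore the friction head loss hf = 0.469 m.


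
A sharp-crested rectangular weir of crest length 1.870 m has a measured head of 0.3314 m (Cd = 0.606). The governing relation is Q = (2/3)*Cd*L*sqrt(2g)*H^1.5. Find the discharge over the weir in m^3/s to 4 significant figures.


Q = (2/3)*0.606*1.870*sqrt(2*9.81)*0.3314^1.5 = 0.6384 m^3/s
Therefore the discharge over the weir = 0.6384 m^3/s.


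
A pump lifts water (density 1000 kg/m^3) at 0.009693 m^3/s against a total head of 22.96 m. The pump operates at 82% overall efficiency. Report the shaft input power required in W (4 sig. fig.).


Approach: apply hydraulic power then efficiency conversion, P = rho*g*Q*H; P_in = P/eta.
Step 1 — hydraulic power (P = rho*g*Q*H):
  P = 1000 * 9.81 * 0.009693 * 22.96 = 2183.23 W
Step 2 — input power: P_in = P/eta = 2183.23 / 0.82 = 2662 W
Therefore the shaft input power required = 2662 W.


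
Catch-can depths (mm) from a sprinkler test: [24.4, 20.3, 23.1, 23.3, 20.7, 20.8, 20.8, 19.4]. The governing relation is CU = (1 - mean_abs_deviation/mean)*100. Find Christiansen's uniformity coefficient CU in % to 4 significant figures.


mean = 21.6000 mm
mean |d_i - mean| = 1.50000 mm
CU = (1 - 1.50000/21.6000)*100 = 93.06 %
Therefore Christiansen's uniformity coefficient CU = 93.06 %.


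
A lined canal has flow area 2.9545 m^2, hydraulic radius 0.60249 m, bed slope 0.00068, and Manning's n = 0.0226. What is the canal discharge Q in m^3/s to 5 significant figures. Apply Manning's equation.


Approach: apply Manning's equation, Q = (1/n)*A*R^(2/3)*S^(1/2).
Q = (1/0.0226) * 2.9545 * 0.60249^(2/3) * 0.00068^(1/2) = 2.4318 m^3/s
Therefore the canal discharge Q = 2.4318 m^3/s.


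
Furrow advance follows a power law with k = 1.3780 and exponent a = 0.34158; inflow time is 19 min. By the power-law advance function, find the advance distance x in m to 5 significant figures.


Approach: apply the power-law advance function, x = k*t^a.
x = 1.3780 * 19^0.34158 = 3.7674 m
Therefore the advance distance x = 3.7674 m.


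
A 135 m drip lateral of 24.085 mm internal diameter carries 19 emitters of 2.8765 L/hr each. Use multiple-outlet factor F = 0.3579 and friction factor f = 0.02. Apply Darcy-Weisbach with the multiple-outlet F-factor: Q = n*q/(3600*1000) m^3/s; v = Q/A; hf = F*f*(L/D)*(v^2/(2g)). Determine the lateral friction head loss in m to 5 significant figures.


Q = 19*2.8765/(3600*1000) = 1.518153e-05 m^3/s
A = pi*(24.085e-3/2)^2 = 4.555994e-04 m^2, so v = Q/A = 0.03332209 m/s
hf = 0.3579*0.02*(135/0.024085)*(0.03332209^2/(2*9.81)) = 0.0022706 m
Therefore the lateral friction head loss = 0.0022706 m.


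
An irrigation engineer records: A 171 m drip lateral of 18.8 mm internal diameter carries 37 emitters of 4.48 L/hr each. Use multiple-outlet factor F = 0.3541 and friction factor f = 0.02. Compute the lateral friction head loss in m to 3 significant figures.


Approach: apply Darcy-Weisbach with the multiple-outlet F-factor, Q = n*q/(3600*1000) m^3/s; v = Q/A; hf = F*f*(L/D)*(v^2/(2g)).
Q = 37*4.48/(3600*1000) = 4.6044e-05 m^3/s
A = pi*(18.8e-3/2)^2 = 2.7759e-04 m^2, so v = Q/A = 0.16587 m/s
hf = 0.3541*0.02*(171/0.0188)*(0.16587^2/(2*9.81)) = 0.0903 m
Therefore the lateral friction head loss = 0.0903 m.


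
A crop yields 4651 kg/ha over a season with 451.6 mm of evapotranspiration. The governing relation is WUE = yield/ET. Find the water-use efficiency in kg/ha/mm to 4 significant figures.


WUE = 4651 / 451.6 = 10.30 kg/ha/mm
Therefore the water-use efficiency = 10.30 kg/ha/mm.


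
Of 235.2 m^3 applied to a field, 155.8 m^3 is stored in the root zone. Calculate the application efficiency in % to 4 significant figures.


Approach: apply the application efficiency ratio, Ea = (stored/applied)*100.
Ea = (155.8/235.2)*100 = 66.24 %
Therefore the application efficiency = 66.24 %.


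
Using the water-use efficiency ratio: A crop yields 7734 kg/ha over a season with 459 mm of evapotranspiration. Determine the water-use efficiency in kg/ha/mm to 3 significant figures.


Approach: apply the water-use efficiency ratio, WUE = yield/ET.
WUE = 7734 / 459 = 16.8 kg/ha/mm
Therefore the water-use efficiency = 16.8 kg/ha/mm.


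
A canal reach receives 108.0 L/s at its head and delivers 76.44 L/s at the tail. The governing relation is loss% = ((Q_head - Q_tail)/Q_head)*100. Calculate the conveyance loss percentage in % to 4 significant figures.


loss = ((108.0 - 76.44)/108.0)*100 = 29.22 %
Therefore the conveyance loss percentage = 29.22 %.


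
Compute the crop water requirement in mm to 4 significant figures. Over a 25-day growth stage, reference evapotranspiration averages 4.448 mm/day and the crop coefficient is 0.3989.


Approach: apply the crop water requirement relation, CWR = ET0 * Kc * days.
CWR = 4.448 * 0.3989 * 25 = 44.36 mm
Therefore the crop water requirement = 44.36 mm.


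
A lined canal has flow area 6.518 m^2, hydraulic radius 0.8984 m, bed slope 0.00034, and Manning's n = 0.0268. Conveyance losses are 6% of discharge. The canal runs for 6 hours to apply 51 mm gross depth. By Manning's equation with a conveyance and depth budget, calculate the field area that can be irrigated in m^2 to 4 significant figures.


Approach: apply Manning's equation with a conveyance and depth budget, Q = (1/n)*A*R^(2/3)*S^(1/2); Q_field = Q*(1-loss); Area = Q_field*t/(d/1000).
Step 1 — canal discharge (Manning's equation):
  Q = (1/0.0268) * 6.518 * 0.8984^(2/3) * 0.00034^(1/2) = 4.17541 m^3/s
Step 2 — delivered flow: Q_field = 4.17541*(1 - 6/100) = 3.92488 m^3/s
Step 3 — volume delivered: V = 3.92488 * 6*3600 = 84777.5 m^3
Step 4 — area served: A = V / (depth/1000) = 84777.5 / 0.051 = 1662000 m^2
Therefore the field area that can be irrigated = 1662000 m^2.


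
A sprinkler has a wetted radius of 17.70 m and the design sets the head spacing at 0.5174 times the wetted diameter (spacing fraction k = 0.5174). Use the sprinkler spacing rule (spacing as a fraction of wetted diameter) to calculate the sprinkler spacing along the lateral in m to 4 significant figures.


Approach: apply the sprinkler spacing rule (spacing as a fraction of wetted diameter), S = k*(2*R).
S = 0.5174 * (2 * 17.70) = 18.32 m
Therefore the sprinkler spacing along the lateral = 18.32 m.


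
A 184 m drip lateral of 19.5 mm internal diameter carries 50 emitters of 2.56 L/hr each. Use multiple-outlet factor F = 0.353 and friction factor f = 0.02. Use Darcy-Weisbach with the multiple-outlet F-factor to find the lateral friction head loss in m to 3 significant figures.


Approach: apply Darcy-Weisbach with the multiple-outlet F-factor, Q = n*q/(3600*1000) m^3/s; v = Q/A; hf = F*f*(L/D)*(v^2/(2g)).
Q = 50*2.56/(3600*1000) = 3.5556e-05 m^3/s
A = pi*(19.5e-3/2)^2 = 2.9865e-04 m^2, so v = Q/A = 0.11906 m/s
hf = 0.353*0.02*(184/0.0195)*(0.11906^2/(2*9.81)) = 0.0481 m
Therefore the lateral friction head loss = 0.0481 m.


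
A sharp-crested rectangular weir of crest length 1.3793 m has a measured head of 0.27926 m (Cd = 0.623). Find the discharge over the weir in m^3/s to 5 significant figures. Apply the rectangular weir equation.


Approach: apply the rectangular weir equation, Q = (2/3)*Cd*L*sqrt(2g)*H^1.5.
Q = (2/3)*0.623*1.3793*sqrt(2*9.81)*0.27926^1.5 = 0.37447 m^3/s
Therefore the discharge over the weir = 0.37447 m^3/s.


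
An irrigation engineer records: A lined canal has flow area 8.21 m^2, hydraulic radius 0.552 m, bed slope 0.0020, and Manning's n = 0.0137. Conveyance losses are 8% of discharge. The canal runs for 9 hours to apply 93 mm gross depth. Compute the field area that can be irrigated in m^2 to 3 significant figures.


Approach: apply Manning's equation with a conveyance and depth budget, Q = (1/n)*A*R^(2/3)*S^(1/2); Q_field = Q*(1-loss); Area = Q_field*t/(d/1000).
Step 1 — canal discharge (Manning's equation):
  Q = (1/0.0137) * 8.21 * 0.552^(2/3) * 0.0020^(1/2) = 18.034 m^3/s
Step 2 — delivered flow: Q_field = 18.034*(1 - 8/100) = 16.591 m^3/s
Step 3 — volume delivered: V = 16.591 * 9*3600 = 537560 m^3
Step 4 — area served: A = V / (depth/1000) = 537560 / 0.093 = 5780000 m^2
Therefore the field area that can be irrigated = 5780000 m^2.


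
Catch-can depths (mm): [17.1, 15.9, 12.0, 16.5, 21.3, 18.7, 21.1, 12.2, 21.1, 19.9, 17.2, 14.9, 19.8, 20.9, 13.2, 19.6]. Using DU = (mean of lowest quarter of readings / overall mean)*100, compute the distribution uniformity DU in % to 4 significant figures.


sorted lowest 4 of 16: [12.0, 12.2, 13.2, 14.9] -> mean = 13.0750 mm
overall mean = 17.5875 mm
DU = (13.0750/17.5875)*100 = 74.34 %
Therefore the distribution uniformity DU = 74.34 %.


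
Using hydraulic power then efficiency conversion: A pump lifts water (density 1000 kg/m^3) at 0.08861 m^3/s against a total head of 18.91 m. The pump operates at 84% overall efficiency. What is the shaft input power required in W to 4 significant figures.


Approach: apply hydraulic power then efficiency conversion, P = rho*g*Q*H; P_in = P/eta.
Step 1 — hydraulic power (P = rho*g*Q*H):
  P = 1000 * 9.81 * 0.08861 * 18.91 = 16437.8 W
Step 2 — input power: P_in = P/eta = 16437.8 / 0.84 = 19570 W
Therefore the shaft input power required = 19570 W.


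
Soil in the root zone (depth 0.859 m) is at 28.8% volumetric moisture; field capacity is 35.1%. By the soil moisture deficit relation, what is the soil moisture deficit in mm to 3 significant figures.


Approach: apply the soil moisture deficit relation, SMD = (FC - theta)/100 * depth * 1000.
SMD = (35.1 - 28.8)/100 * 0.859 * 1000 = 54.1 mm
Therefore the soil moisture deficit = 54.1 mm.


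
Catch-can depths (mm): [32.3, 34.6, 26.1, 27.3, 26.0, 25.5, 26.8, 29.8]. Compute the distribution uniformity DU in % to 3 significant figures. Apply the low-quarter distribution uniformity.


Approach: apply the low-quarter distribution uniformity, DU = (mean of lowest quarter of readings / overall mean)*100.
sorted lowest 2 of 8: [25.5, 26.0] -> mean = 25.750 mm
overall mean = 28.550 mm
DU = (25.750/28.550)*100 = 90.2 %
Therefore the distribution uniformity DU = 90.2 %.


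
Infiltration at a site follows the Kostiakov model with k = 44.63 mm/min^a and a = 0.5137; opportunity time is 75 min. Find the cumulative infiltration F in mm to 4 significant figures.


Approach: apply the Kostiakov infiltration equation, F = k*t^a.
F = 44.63 * 75^0.5137 = 410.1 mm
Therefore the cumulative infiltration F = 410.1 mm.


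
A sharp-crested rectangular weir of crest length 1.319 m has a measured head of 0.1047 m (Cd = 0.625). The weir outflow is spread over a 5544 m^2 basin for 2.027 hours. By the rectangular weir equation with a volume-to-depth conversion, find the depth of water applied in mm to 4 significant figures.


Approach: apply the rectangular weir equation with a volume-to-depth conversion, Q = (2/3)*Cd*L*sqrt(2g)*H^1.5; d = Q*t/A * 1000.
Step 1 — weir discharge:
  Q = (2/3)*0.625*1.319*sqrt(2*9.81)*0.1047^1.5 = 0.0824713 m^3/s
Step 2 — volume: V = 0.0824713 * 2.027*3600 = 601.810 m^3
Step 3 — depth: d = V/A * 1000 = 601.810/5544 * 1000 = 108.6 mm
Therefore the depth of water applied = 108.6 mm.


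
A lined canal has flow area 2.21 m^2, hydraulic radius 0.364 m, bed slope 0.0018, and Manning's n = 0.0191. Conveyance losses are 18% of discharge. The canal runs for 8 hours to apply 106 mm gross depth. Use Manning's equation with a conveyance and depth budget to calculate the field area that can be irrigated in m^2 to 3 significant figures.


Approach: apply Manning's equation with a conveyance and depth budget, Q = (1/n)*A*R^(2/3)*S^(1/2); Q_field = Q*(1-loss); Area = Q_field*t/(d/1000).
Step 1 — canal discharge (Manning's equation):
  Q = (1/0.0191) * 2.21 * 0.364^(2/3) * 0.0018^(1/2) = 2.5026 m^3/s
Step 2 — delivered flow: Q_field = 2.5026*(1 - 18/100) = 2.0522 m^3/s
Step 3 — volume delivered: V = 2.0522 * 8*3600 = 59102 m^3
Step 4 — area served: A = V / (depth/1000) = 59102 / 0.106 = 558000 m^2
Therefore the field area that can be irrigated = 558000 m^2.


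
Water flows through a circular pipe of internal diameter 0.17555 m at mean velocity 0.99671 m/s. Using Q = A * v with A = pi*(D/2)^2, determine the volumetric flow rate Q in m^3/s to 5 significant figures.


A = pi*(0.17555/2)^2 = 0.02420425 m^2
Q = 0.02420425 * 0.99671 = 0.024125 m^3/s
Therefore the volumetric flow rate Q = 0.024125 m^3/s.


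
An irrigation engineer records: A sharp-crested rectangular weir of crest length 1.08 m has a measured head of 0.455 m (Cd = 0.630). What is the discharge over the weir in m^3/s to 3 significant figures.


Approach: apply the rectangular weir equation, Q = (2/3)*Cd*L*sqrt(2g)*H^1.5.
Q = (2/3)*0.630*1.08*sqrt(2*9.81)*0.455^1.5 = 0.617 m^3/s
Therefore the discharge over the weir = 0.617 m^3/s.


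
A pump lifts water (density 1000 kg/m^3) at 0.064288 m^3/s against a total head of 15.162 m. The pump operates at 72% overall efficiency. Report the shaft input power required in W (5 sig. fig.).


Approach: apply hydraulic power then efficiency conversion, P = rho*g*Q*H; P_in = P/eta.
Step 1 — hydraulic power (P = rho*g*Q*H):
  P = 1000 * 9.81 * 0.064288 * 15.162 = 9562.147 W
Step 2 — input power: P_in = P/eta = 9562.147 / 0.72 = 13281 W
Therefore the shaft input power required = 13281 W.


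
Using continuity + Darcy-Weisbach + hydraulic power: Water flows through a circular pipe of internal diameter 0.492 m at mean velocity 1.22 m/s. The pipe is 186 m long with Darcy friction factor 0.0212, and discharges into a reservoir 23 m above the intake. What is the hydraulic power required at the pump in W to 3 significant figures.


Approach: apply continuity + Darcy-Weisbach + hydraulic power, Q = A*v; hf = f*(L/D)*(v^2/(2g)); H = static + hf; P = rho*g*Q*H.
Step 1 — flow rate (continuity, Q = A*v):
  A = pi*(0.492/2)^2 = 0.19012 m^2
  Q = 0.19012 * 1.22 = 0.23194 m^3/s
Step 2 — friction head loss (Darcy-Weisbach):
  hf = 0.0212 * (186/0.492) * (1.22^2 / (2*9.81))
  hf = 0.60800 m
Step 3 — total head: H = 23 + 0.60800 = 23.608 m
Step 4 — hydraulic power (P = rho*g*Q*H):
  P = 1000 * 9.81 * 0.23194 * 23.608 = 53700 W
Therefore the hydraulic power required at the pump = 53700 W.


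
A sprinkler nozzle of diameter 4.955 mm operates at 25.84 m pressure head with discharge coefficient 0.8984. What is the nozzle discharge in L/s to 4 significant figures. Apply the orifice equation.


Approach: apply the orifice equation, Q = Cd*A*sqrt(2*g*h), A = pi*(d/2)^2.
A = pi*(4.955e-3/2)^2 = 1.92831e-05 m^2
Q = 0.8984 * 1.92831e-05 * sqrt(2*9.81*25.84) * 1000 = 0.3901 L/s
Therefore the nozzle discharge = 0.3901 L/s.


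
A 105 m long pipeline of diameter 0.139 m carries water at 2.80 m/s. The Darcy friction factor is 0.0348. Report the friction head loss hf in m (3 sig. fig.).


Approach: apply the Darcy-Weisbach equation, hf = f*(L/D)*(v^2/(2g)).
hf = 0.0348 * (105/0.139) * (2.80^2 / (2*9.81))
hf = 10.5 m
Therefore the friction head loss hf = 10.5 m.


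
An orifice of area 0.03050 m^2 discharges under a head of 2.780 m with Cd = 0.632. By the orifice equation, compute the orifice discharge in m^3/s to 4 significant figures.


Approach: apply the orifice equation, Q = Cd*A*sqrt(2*g*h).
Q = 0.632 * 0.03050 * sqrt(2*9.81*2.780) = 0.1424 m^3/s
Therefore the orifice discharge = 0.1424 m^3/s.


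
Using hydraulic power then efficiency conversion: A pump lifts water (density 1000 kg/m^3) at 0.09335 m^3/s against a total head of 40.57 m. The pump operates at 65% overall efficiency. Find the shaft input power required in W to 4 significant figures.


Approach: apply hydraulic power then efficiency conversion, P = rho*g*Q*H; P_in = P/eta.
Step 1 — hydraulic power (P = rho*g*Q*H):
  P = 1000 * 9.81 * 0.09335 * 40.57 = 37152.5 W
Step 2 — input power: P_in = P/eta = 37152.5 / 0.65 = 57160 W
Therefore the shaft input power required = 57160 W.


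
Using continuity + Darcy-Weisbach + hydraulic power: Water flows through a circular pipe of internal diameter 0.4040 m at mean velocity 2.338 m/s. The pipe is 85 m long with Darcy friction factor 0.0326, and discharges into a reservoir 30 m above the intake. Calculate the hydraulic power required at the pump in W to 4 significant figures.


Approach: apply continuity + Darcy-Weisbach + hydraulic power, Q = A*v; hf = f*(L/D)*(v^2/(2g)); H = static + hf; P = rho*g*Q*H.
Step 1 — flow rate (continuity, Q = A*v):
  A = pi*(0.4040/2)^2 = 0.128190 m^2
  Q = 0.128190 * 2.338 = 0.299707 m^3/s
Step 2 — friction head loss (Darcy-Weisbach):
  hf = 0.0326 * (85/0.4040) * (2.338^2 / (2*9.81))
  hf = 1.91093 m
Step 3 — total head: H = 30 + 1.91093 = 31.9109 m
Step 4 — hydraulic power (P = rho*g*Q*H):
  P = 1000 * 9.81 * 0.299707 * 31.9109 = 93820 W
Therefore the hydraulic power required at the pump = 93820 W.


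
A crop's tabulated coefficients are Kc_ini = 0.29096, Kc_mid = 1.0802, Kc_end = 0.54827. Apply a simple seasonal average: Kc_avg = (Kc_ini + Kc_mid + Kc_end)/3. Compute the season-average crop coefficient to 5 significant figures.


Kc_avg = (0.29096 + 1.0802 + 0.54827)/3 = 0.63981
Therefore the season-average crop coefficient = 0.63981.


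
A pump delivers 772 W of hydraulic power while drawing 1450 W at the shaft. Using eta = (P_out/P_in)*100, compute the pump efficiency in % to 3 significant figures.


eta = (772 / 1450) * 100 = 53.2 %
Therefore the pump efficiency = 53.2 %.


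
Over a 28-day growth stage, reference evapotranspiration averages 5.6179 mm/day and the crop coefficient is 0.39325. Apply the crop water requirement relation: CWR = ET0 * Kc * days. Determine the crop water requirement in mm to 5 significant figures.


CWR = 5.6179 * 0.39325 * 28 = 61.859 mm
Therefore the crop water requirement = 61.859 mm.


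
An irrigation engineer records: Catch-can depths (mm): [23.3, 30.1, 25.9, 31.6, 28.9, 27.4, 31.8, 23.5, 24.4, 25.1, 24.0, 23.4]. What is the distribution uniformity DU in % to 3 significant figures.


Approach: apply the low-quarter distribution uniformity, DU = (mean of lowest quarter of readings / overall mean)*100.
sorted lowest 3 of 12: [23.3, 23.4, 23.5] -> mean = 23.400 mm
overall mean = 26.617 mm
DU = (23.400/26.617)*100 = 87.9 %
Therefore the distribution uniformity DU = 87.9 %.


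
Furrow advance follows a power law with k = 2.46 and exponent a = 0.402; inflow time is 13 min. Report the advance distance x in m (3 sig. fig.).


Approach: apply the power-law advance function, x = k*t^a.
x = 2.46 * 13^0.402 = 6.90 m
Therefore the advance distance x = 6.90 m.


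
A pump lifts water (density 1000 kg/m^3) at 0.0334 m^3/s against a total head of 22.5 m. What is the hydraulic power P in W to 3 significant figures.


Approach: apply the hydraulic power relation, P = rho*g*Q*H.
P = 1000 * 9.81 * 0.0334 * 22.5 = 7370 W
Therefore the hydraulic power P = 7370 W.


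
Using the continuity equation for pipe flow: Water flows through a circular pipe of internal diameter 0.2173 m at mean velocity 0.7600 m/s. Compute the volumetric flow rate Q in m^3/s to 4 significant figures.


Approach: apply the continuity equation for pipe flow, Q = A * v with A = pi*(D/2)^2.
A = pi*(0.2173/2)^2 = 0.0370859 m^2
Q = 0.0370859 * 0.7600 = 0.02819 m^3/s
Therefore the volumetric flow rate Q = 0.02819 m^3/s.


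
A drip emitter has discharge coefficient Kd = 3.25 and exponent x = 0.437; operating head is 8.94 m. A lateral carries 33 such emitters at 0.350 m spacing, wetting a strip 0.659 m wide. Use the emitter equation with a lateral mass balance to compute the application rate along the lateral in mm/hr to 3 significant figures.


Approach: apply the emitter equation with a lateral mass balance, q = Kd*h^x; Q = n*q; rate = Q/(n*spacing*width).
Step 1 — single emitter flow (q = Kd*h^x):
  q = 3.25 * 8.94^0.437 = 8.4648 L/hr
Step 2 — total lateral flow: Q = 33 * 8.4648 = 279.34 L/hr
Step 3 — wetted area: A = 33 * 0.350 * 0.659 = 7.6114 m^2
Step 4 — application rate: Q/A = 279.34/7.6114 = 36.7 mm/hr
Therefore the application rate along the lateral = 36.7 mm/hr.


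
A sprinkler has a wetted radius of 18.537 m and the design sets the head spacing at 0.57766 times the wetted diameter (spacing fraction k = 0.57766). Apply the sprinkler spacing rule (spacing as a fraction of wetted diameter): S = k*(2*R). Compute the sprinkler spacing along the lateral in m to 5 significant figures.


S = 0.57766 * (2 * 18.537) = 21.416 m
Therefore the sprinkler spacing along the lateral = 21.416 m.


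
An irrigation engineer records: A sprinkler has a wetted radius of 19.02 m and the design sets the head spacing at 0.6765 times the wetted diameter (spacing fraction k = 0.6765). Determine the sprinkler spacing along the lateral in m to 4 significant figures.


Approach: apply the sprinkler spacing rule (spacing as a fraction of wetted diameter), S = k*(2*R).
S = 0.6765 * (2 * 19.02) = 25.73 m
Therefore the sprinkler spacing along the lateral = 25.73 m.


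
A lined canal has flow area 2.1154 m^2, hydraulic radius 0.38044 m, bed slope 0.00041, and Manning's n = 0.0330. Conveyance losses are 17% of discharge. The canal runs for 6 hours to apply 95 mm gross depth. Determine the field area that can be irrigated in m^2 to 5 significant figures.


Approach: apply Manning's equation with a conveyance and depth budget, Q = (1/n)*A*R^(2/3)*S^(1/2); Q_field = Q*(1-loss); Area = Q_field*t/(d/1000).
Step 1 — canal discharge (Manning's equation):
  Q = (1/0.0330) * 2.1154 * 0.38044^(2/3) * 0.00041^(1/2) = 0.6814928 m^3/s
Step 2 — delivered flow: Q_field = 0.6814928*(1 - 17/100) = 0.5656390 m^3/s
Step 3 — volume delivered: V = 0.5656390 * 6*3600 = 12217.80 m^3
Step 4 — area served: A = V / (depth/1000) = 12217.80 / 0.095 = 128610 m^2
Therefore the field area that can be irrigated = 128610 m^2.


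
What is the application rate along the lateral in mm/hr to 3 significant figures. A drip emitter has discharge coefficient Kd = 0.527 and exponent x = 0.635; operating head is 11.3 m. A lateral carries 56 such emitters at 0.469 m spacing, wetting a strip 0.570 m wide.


Approach: apply the emitter equation with a lateral mass balance, q = Kd*h^x; Q = n*q; rate = Q/(n*spacing*width).
Step 1 — single emitter flow (q = Kd*h^x):
  q = 0.527 * 11.3^0.635 = 2.4576 L/hr
Step 2 — total lateral flow: Q = 56 * 2.4576 = 137.63 L/hr
Step 3 — wetted area: A = 56 * 0.469 * 0.570 = 14.970 m^2
Step 4 — application rate: Q/A = 137.63/14.970 = 9.19 mm/hr
Therefore the application rate along the lateral = 9.19 mm/hr.


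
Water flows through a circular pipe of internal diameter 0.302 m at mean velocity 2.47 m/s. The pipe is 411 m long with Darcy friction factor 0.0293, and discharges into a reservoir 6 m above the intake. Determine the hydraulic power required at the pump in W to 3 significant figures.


Approach: apply continuity + Darcy-Weisbach + hydraulic power, Q = A*v; hf = f*(L/D)*(v^2/(2g)); H = static + hf; P = rho*g*Q*H.
Step 1 — flow rate (continuity, Q = A*v):
  A = pi*(0.302/2)^2 = 0.071631 m^2
  Q = 0.071631 * 2.47 = 0.17693 m^3/s
Step 2 — friction head loss (Darcy-Weisbach):
  hf = 0.0293 * (411/0.302) * (2.47^2 / (2*9.81))
  hf = 12.399 m
Step 3 — total head: H = 6 + 12.399 = 18.399 m
Step 4 — hydraulic power (P = rho*g*Q*H):
  P = 1000 * 9.81 * 0.17693 * 18.399 = 31900 W
Therefore the hydraulic power required at the pump = 31900 W.
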